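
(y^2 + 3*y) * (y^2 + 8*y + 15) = y^4 + 11*y^3 + 39*y^2 + 45*y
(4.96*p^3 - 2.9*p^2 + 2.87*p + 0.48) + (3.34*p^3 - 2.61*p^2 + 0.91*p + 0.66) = 8.3*p^3 - 5.51*p^2 + 3.78*p + 1.14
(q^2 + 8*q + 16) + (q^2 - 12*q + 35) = 2*q^2 - 4*q + 51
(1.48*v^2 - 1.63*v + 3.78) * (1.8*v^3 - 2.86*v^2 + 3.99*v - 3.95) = 2.664*v^5 - 7.1668*v^4 + 17.371*v^3 - 23.1605*v^2 + 21.5207*v - 14.931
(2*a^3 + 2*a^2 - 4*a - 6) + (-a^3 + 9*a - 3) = a^3 + 2*a^2 + 5*a - 9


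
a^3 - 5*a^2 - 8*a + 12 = (a - 6)*(a - 1)*(a + 2)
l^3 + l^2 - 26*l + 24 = (l - 4)*(l - 1)*(l + 6)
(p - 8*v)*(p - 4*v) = p^2 - 12*p*v + 32*v^2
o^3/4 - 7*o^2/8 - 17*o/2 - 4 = (o/4 + 1)*(o - 8)*(o + 1/2)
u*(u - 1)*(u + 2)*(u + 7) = u^4 + 8*u^3 + 5*u^2 - 14*u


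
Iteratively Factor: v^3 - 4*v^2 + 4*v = (v)*(v^2 - 4*v + 4) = v*(v - 2)*(v - 2)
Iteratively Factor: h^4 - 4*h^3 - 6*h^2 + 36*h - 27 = (h - 3)*(h^3 - h^2 - 9*h + 9) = (h - 3)*(h + 3)*(h^2 - 4*h + 3) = (h - 3)^2*(h + 3)*(h - 1)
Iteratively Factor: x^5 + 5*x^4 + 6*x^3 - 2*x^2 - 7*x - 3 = (x + 1)*(x^4 + 4*x^3 + 2*x^2 - 4*x - 3) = (x - 1)*(x + 1)*(x^3 + 5*x^2 + 7*x + 3) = (x - 1)*(x + 1)^2*(x^2 + 4*x + 3) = (x - 1)*(x + 1)^3*(x + 3)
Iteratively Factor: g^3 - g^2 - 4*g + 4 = (g - 2)*(g^2 + g - 2) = (g - 2)*(g - 1)*(g + 2)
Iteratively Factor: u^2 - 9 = (u + 3)*(u - 3)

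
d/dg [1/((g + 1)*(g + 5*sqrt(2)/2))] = -(8*g + 4 + 10*sqrt(2))/((g + 1)^2*(2*g + 5*sqrt(2))^2)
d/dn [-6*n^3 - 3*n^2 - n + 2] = -18*n^2 - 6*n - 1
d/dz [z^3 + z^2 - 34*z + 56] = 3*z^2 + 2*z - 34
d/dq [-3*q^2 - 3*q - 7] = -6*q - 3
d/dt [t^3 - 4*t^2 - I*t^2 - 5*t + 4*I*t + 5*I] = 3*t^2 - 8*t - 2*I*t - 5 + 4*I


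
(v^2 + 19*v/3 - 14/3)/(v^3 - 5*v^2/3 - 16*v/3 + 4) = (v + 7)/(v^2 - v - 6)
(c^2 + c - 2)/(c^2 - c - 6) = (c - 1)/(c - 3)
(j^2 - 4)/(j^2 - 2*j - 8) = (j - 2)/(j - 4)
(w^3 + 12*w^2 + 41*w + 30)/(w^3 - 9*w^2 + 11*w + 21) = (w^2 + 11*w + 30)/(w^2 - 10*w + 21)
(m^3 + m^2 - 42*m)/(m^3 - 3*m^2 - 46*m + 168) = m/(m - 4)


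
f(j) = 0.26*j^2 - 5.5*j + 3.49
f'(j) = 0.52*j - 5.5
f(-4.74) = 35.40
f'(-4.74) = -7.96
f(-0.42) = 5.85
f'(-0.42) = -5.72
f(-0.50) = 6.30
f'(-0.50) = -5.76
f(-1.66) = 13.34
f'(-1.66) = -6.36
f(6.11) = -20.41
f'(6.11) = -2.32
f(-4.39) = 32.65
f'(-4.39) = -7.78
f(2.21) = -7.40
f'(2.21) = -4.35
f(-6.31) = 48.55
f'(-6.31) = -8.78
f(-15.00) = 144.49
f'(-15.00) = -13.30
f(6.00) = -20.15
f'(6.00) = -2.38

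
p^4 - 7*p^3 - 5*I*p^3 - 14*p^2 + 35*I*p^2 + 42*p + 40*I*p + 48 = (p - 8)*(p + 1)*(p - 3*I)*(p - 2*I)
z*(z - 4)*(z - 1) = z^3 - 5*z^2 + 4*z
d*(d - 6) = d^2 - 6*d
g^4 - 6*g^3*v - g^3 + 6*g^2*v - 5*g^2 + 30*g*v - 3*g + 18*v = (g - 3)*(g + 1)^2*(g - 6*v)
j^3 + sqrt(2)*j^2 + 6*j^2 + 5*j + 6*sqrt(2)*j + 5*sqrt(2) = (j + 1)*(j + 5)*(j + sqrt(2))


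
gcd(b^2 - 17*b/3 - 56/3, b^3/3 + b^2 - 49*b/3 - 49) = 1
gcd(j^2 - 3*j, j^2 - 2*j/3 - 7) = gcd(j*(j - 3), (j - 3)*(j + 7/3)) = j - 3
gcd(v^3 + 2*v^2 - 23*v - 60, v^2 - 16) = v + 4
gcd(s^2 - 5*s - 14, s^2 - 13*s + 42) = s - 7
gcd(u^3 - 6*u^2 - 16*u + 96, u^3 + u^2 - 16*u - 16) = u^2 - 16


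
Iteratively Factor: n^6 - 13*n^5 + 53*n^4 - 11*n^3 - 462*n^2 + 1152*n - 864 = (n - 2)*(n^5 - 11*n^4 + 31*n^3 + 51*n^2 - 360*n + 432) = (n - 4)*(n - 2)*(n^4 - 7*n^3 + 3*n^2 + 63*n - 108) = (n - 4)^2*(n - 2)*(n^3 - 3*n^2 - 9*n + 27) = (n - 4)^2*(n - 3)*(n - 2)*(n^2 - 9) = (n - 4)^2*(n - 3)^2*(n - 2)*(n + 3)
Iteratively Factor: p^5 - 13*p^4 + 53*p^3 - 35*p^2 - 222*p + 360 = (p - 3)*(p^4 - 10*p^3 + 23*p^2 + 34*p - 120) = (p - 5)*(p - 3)*(p^3 - 5*p^2 - 2*p + 24) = (p - 5)*(p - 4)*(p - 3)*(p^2 - p - 6) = (p - 5)*(p - 4)*(p - 3)*(p + 2)*(p - 3)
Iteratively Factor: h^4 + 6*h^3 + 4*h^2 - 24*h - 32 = (h - 2)*(h^3 + 8*h^2 + 20*h + 16) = (h - 2)*(h + 4)*(h^2 + 4*h + 4) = (h - 2)*(h + 2)*(h + 4)*(h + 2)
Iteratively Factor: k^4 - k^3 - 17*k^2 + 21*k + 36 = (k - 3)*(k^3 + 2*k^2 - 11*k - 12) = (k - 3)*(k + 1)*(k^2 + k - 12) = (k - 3)^2*(k + 1)*(k + 4)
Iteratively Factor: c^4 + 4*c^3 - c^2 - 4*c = (c + 1)*(c^3 + 3*c^2 - 4*c) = c*(c + 1)*(c^2 + 3*c - 4) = c*(c + 1)*(c + 4)*(c - 1)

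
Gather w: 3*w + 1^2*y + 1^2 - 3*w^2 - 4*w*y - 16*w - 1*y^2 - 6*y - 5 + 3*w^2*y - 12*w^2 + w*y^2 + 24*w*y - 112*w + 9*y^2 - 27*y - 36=w^2*(3*y - 15) + w*(y^2 + 20*y - 125) + 8*y^2 - 32*y - 40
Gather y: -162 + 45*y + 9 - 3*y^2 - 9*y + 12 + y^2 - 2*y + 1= -2*y^2 + 34*y - 140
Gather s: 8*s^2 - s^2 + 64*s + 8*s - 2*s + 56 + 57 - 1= 7*s^2 + 70*s + 112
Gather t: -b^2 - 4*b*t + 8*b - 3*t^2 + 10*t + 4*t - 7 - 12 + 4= -b^2 + 8*b - 3*t^2 + t*(14 - 4*b) - 15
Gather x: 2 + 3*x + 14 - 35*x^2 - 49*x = -35*x^2 - 46*x + 16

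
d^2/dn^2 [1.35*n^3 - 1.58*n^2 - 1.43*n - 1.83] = 8.1*n - 3.16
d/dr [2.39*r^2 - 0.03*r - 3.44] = 4.78*r - 0.03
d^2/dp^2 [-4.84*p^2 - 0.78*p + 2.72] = -9.68000000000000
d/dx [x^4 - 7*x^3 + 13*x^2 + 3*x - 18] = 4*x^3 - 21*x^2 + 26*x + 3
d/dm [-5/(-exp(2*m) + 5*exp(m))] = 5*(5 - 2*exp(m))*exp(-m)/(exp(m) - 5)^2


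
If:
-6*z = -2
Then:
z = 1/3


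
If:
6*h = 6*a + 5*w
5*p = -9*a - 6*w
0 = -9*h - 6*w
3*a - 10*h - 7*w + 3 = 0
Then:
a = -27/29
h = -12/29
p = 27/29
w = 18/29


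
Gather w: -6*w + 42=42 - 6*w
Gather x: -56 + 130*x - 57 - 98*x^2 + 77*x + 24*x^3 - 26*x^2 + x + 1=24*x^3 - 124*x^2 + 208*x - 112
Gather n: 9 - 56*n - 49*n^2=-49*n^2 - 56*n + 9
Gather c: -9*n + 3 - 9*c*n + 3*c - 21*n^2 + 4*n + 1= c*(3 - 9*n) - 21*n^2 - 5*n + 4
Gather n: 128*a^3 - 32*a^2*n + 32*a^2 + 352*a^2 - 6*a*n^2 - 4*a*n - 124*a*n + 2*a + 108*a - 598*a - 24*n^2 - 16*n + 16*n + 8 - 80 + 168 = 128*a^3 + 384*a^2 - 488*a + n^2*(-6*a - 24) + n*(-32*a^2 - 128*a) + 96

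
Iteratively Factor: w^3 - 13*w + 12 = (w + 4)*(w^2 - 4*w + 3) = (w - 1)*(w + 4)*(w - 3)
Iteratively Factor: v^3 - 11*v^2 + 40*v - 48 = (v - 3)*(v^2 - 8*v + 16) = (v - 4)*(v - 3)*(v - 4)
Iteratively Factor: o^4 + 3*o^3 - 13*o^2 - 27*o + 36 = (o + 4)*(o^3 - o^2 - 9*o + 9) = (o - 3)*(o + 4)*(o^2 + 2*o - 3) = (o - 3)*(o + 3)*(o + 4)*(o - 1)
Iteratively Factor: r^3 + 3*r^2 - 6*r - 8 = (r + 4)*(r^2 - r - 2) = (r - 2)*(r + 4)*(r + 1)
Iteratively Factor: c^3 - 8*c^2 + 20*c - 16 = (c - 2)*(c^2 - 6*c + 8) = (c - 2)^2*(c - 4)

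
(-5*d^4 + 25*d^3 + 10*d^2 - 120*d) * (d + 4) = -5*d^5 + 5*d^4 + 110*d^3 - 80*d^2 - 480*d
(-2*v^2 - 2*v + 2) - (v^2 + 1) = -3*v^2 - 2*v + 1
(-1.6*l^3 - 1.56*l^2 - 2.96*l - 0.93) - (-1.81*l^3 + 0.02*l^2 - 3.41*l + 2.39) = 0.21*l^3 - 1.58*l^2 + 0.45*l - 3.32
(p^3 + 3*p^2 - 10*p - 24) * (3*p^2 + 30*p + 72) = 3*p^5 + 39*p^4 + 132*p^3 - 156*p^2 - 1440*p - 1728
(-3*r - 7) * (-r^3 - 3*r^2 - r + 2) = 3*r^4 + 16*r^3 + 24*r^2 + r - 14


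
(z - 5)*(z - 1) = z^2 - 6*z + 5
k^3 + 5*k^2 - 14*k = k*(k - 2)*(k + 7)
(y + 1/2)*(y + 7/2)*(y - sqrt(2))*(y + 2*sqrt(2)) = y^4 + sqrt(2)*y^3 + 4*y^3 - 9*y^2/4 + 4*sqrt(2)*y^2 - 16*y + 7*sqrt(2)*y/4 - 7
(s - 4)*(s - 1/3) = s^2 - 13*s/3 + 4/3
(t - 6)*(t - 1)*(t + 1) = t^3 - 6*t^2 - t + 6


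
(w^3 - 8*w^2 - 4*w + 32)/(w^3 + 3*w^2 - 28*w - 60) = (w^2 - 10*w + 16)/(w^2 + w - 30)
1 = 1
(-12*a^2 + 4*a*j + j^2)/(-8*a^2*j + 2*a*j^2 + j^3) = (6*a + j)/(j*(4*a + j))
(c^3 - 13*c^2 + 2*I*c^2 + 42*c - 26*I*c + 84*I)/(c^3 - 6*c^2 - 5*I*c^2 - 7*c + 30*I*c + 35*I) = (c^2 + 2*c*(-3 + I) - 12*I)/(c^2 + c*(1 - 5*I) - 5*I)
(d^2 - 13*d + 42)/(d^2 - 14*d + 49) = (d - 6)/(d - 7)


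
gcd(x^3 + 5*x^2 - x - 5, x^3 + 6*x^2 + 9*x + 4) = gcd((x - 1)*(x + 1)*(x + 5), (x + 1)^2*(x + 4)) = x + 1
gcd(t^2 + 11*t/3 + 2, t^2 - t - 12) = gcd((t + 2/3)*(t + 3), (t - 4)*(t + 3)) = t + 3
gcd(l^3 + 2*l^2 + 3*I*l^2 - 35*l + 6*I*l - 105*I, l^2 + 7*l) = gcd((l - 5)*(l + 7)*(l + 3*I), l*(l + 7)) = l + 7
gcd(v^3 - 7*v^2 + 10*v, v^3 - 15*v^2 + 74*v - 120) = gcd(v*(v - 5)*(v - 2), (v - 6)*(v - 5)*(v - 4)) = v - 5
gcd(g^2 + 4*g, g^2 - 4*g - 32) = g + 4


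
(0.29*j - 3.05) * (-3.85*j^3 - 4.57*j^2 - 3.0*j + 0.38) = -1.1165*j^4 + 10.4172*j^3 + 13.0685*j^2 + 9.2602*j - 1.159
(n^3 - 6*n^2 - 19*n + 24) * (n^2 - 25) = n^5 - 6*n^4 - 44*n^3 + 174*n^2 + 475*n - 600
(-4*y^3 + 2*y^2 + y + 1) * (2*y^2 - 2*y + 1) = -8*y^5 + 12*y^4 - 6*y^3 + 2*y^2 - y + 1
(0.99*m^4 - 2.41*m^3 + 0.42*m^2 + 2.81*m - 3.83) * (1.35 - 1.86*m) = -1.8414*m^5 + 5.8191*m^4 - 4.0347*m^3 - 4.6596*m^2 + 10.9173*m - 5.1705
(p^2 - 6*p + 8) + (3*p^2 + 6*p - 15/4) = 4*p^2 + 17/4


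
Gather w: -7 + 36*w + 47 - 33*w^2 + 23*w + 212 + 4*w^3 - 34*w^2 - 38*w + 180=4*w^3 - 67*w^2 + 21*w + 432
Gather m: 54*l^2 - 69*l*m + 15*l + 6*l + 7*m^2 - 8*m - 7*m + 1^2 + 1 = 54*l^2 + 21*l + 7*m^2 + m*(-69*l - 15) + 2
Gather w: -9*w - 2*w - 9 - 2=-11*w - 11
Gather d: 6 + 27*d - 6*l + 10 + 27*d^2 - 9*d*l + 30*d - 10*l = 27*d^2 + d*(57 - 9*l) - 16*l + 16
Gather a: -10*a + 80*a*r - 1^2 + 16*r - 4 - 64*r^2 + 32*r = a*(80*r - 10) - 64*r^2 + 48*r - 5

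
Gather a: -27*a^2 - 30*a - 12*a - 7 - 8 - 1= -27*a^2 - 42*a - 16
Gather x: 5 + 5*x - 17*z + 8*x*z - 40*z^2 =x*(8*z + 5) - 40*z^2 - 17*z + 5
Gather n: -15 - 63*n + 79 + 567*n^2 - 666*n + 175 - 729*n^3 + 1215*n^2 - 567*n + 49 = -729*n^3 + 1782*n^2 - 1296*n + 288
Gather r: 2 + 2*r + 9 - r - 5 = r + 6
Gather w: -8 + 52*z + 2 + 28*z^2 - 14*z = 28*z^2 + 38*z - 6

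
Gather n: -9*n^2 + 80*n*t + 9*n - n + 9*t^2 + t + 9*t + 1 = -9*n^2 + n*(80*t + 8) + 9*t^2 + 10*t + 1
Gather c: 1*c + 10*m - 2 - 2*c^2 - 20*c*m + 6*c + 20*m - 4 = -2*c^2 + c*(7 - 20*m) + 30*m - 6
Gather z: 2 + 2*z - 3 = 2*z - 1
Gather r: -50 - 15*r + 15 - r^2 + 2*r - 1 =-r^2 - 13*r - 36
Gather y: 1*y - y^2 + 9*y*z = -y^2 + y*(9*z + 1)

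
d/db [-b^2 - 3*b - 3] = -2*b - 3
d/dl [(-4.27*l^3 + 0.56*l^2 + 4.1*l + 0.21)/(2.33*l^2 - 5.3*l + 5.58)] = (-9.9491*l^4 + 45.262*l^3 - 84.0008*l^2 + 5.271*l + 23.991)/(5.4289*l^4 - 24.698*l^3 + 54.0928*l^2 - 59.148*l + 31.1364)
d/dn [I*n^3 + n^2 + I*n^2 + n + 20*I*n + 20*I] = 3*I*n^2 + 2*n*(1 + I) + 1 + 20*I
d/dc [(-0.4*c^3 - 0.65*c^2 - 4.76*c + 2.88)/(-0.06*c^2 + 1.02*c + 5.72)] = (0.024*c^4 - 0.816*c^3 - 7.8126*c^2 - 7.0904*c - 30.1648)/(0.0036*c^4 - 0.1224*c^3 + 0.354*c^2 + 11.6688*c + 32.7184)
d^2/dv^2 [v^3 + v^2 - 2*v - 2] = 6*v + 2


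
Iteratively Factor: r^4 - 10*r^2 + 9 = (r - 3)*(r^3 + 3*r^2 - r - 3) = (r - 3)*(r + 3)*(r^2 - 1) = (r - 3)*(r - 1)*(r + 3)*(r + 1)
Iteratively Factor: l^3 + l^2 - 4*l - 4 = (l + 1)*(l^2 - 4) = (l + 1)*(l + 2)*(l - 2)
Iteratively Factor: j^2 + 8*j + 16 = (j + 4)*(j + 4)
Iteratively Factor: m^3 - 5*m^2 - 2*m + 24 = (m + 2)*(m^2 - 7*m + 12) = (m - 3)*(m + 2)*(m - 4)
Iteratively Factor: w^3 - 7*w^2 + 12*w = (w)*(w^2 - 7*w + 12) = w*(w - 3)*(w - 4)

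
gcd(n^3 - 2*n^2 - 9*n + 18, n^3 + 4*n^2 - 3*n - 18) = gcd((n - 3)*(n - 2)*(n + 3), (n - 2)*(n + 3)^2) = n^2 + n - 6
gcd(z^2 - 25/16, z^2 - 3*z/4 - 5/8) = z - 5/4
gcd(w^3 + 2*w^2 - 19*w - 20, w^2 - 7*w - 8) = w + 1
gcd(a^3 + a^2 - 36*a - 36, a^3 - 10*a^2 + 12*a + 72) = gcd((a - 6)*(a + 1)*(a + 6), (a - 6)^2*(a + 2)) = a - 6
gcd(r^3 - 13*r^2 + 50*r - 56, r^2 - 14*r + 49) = r - 7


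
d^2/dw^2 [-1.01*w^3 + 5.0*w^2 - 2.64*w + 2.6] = 10.0 - 6.06*w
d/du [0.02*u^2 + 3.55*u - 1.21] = 0.04*u + 3.55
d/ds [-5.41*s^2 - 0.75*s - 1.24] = -10.82*s - 0.75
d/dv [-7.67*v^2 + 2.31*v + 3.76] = 2.31 - 15.34*v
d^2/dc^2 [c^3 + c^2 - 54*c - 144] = 6*c + 2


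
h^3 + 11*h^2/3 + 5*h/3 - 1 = (h - 1/3)*(h + 1)*(h + 3)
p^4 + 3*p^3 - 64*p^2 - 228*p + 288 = (p - 8)*(p - 1)*(p + 6)^2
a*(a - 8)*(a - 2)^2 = a^4 - 12*a^3 + 36*a^2 - 32*a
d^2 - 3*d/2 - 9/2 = (d - 3)*(d + 3/2)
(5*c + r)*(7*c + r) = 35*c^2 + 12*c*r + r^2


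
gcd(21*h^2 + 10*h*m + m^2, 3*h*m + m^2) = 3*h + m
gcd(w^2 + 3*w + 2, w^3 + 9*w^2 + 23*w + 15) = w + 1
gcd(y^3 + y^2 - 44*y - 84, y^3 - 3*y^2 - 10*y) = y + 2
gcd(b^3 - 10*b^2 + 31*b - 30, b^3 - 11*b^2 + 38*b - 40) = b^2 - 7*b + 10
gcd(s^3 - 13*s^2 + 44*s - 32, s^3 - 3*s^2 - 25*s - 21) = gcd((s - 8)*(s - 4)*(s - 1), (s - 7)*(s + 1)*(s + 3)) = 1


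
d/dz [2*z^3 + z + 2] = 6*z^2 + 1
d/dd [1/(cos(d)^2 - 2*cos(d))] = 2*(-sin(d)/cos(d)^2 + tan(d))/(cos(d) - 2)^2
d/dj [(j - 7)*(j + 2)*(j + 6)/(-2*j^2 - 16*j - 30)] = (-j^4 - 16*j^3 - 97*j^2 - 198*j - 12)/(2*(j^4 + 16*j^3 + 94*j^2 + 240*j + 225))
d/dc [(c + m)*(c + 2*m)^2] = (c + 2*m)*(3*c + 4*m)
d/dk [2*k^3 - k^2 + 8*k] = 6*k^2 - 2*k + 8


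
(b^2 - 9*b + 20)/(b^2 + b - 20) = (b - 5)/(b + 5)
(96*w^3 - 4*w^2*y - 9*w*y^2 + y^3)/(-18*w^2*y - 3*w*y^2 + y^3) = (32*w^2 - 12*w*y + y^2)/(y*(-6*w + y))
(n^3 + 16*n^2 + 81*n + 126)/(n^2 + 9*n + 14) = (n^2 + 9*n + 18)/(n + 2)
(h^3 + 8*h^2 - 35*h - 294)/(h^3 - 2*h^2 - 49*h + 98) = (h^2 + h - 42)/(h^2 - 9*h + 14)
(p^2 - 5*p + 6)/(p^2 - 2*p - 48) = (-p^2 + 5*p - 6)/(-p^2 + 2*p + 48)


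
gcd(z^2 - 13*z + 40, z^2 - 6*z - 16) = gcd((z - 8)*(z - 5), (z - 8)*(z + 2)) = z - 8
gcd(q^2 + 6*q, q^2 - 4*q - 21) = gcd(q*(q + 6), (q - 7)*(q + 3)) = 1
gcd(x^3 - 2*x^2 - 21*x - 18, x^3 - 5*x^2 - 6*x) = x^2 - 5*x - 6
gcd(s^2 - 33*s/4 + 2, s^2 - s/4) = s - 1/4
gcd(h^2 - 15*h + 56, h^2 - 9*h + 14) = h - 7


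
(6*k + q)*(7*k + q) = 42*k^2 + 13*k*q + q^2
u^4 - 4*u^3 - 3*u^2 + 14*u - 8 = (u - 4)*(u - 1)^2*(u + 2)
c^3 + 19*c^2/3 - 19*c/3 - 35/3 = (c - 5/3)*(c + 1)*(c + 7)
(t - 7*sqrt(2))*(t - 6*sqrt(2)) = t^2 - 13*sqrt(2)*t + 84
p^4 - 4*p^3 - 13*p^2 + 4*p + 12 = (p - 6)*(p - 1)*(p + 1)*(p + 2)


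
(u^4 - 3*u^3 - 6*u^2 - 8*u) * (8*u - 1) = 8*u^5 - 25*u^4 - 45*u^3 - 58*u^2 + 8*u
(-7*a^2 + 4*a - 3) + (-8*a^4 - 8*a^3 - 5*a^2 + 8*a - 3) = -8*a^4 - 8*a^3 - 12*a^2 + 12*a - 6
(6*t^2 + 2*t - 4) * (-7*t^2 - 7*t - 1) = -42*t^4 - 56*t^3 + 8*t^2 + 26*t + 4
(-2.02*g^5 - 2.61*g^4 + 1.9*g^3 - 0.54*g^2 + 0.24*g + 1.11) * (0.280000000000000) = -0.5656*g^5 - 0.7308*g^4 + 0.532*g^3 - 0.1512*g^2 + 0.0672*g + 0.3108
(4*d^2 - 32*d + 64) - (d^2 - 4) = 3*d^2 - 32*d + 68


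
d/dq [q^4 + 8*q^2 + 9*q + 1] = 4*q^3 + 16*q + 9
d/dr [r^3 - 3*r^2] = 3*r*(r - 2)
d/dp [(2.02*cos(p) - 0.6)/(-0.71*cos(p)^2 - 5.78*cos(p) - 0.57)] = (-1.4342*cos(p)^2 + 0.852*cos(p) + 4.6194)*sin(p)/(0.5041*cos(p)^4 + 8.2076*cos(p)^3 + 34.2178*cos(p)^2 + 6.5892*cos(p) + 0.3249)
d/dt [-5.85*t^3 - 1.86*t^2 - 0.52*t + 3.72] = -17.55*t^2 - 3.72*t - 0.52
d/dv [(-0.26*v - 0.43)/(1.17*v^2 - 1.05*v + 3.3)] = (0.3042*v^2 + 1.0062*v - 1.3095)/(1.3689*v^4 - 2.457*v^3 + 8.8245*v^2 - 6.93*v + 10.89)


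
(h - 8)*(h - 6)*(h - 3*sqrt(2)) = h^3 - 14*h^2 - 3*sqrt(2)*h^2 + 48*h + 42*sqrt(2)*h - 144*sqrt(2)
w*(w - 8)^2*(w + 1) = w^4 - 15*w^3 + 48*w^2 + 64*w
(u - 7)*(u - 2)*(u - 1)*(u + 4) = u^4 - 6*u^3 - 17*u^2 + 78*u - 56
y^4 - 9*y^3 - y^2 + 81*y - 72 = (y - 8)*(y - 3)*(y - 1)*(y + 3)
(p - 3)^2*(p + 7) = p^3 + p^2 - 33*p + 63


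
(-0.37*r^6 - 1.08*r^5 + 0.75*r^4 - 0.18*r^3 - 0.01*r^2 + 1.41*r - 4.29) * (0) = 0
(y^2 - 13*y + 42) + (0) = y^2 - 13*y + 42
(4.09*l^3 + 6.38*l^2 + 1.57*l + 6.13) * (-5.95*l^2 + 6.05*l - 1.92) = -24.3355*l^5 - 13.2165*l^4 + 21.4047*l^3 - 39.2246*l^2 + 34.0721*l - 11.7696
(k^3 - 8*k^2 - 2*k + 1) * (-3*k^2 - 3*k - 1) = -3*k^5 + 21*k^4 + 29*k^3 + 11*k^2 - k - 1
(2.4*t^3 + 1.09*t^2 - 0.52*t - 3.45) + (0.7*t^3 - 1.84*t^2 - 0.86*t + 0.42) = 3.1*t^3 - 0.75*t^2 - 1.38*t - 3.03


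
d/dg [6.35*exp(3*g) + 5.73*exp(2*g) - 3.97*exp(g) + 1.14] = (19.05*exp(2*g) + 11.46*exp(g) - 3.97)*exp(g)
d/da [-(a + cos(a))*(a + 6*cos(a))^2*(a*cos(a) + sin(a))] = (a + 6*cos(a))*(a^3*sin(a) + 10*a^2*sin(2*a) - 5*a^2*cos(a) + 3*a*sin(a) + 6*a*sin(3*a) - 35*a*cos(2*a)/2 - 9*a/2 - 4*sin(2*a) - 9*cos(a)/2 - 15*cos(3*a)/2)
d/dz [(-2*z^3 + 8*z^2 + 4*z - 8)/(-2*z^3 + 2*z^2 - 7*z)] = 4*(3*z^4 + 11*z^3 - 28*z^2 + 8*z - 14)/(z^2*(4*z^4 - 8*z^3 + 32*z^2 - 28*z + 49))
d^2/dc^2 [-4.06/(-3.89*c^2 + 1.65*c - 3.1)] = (-122.872652*c^2 + 52.11822*c + 4.06*(7.78*c - 1.65)*(15.56*c - 3.3) - 97.91908)/(3.89*c^2 - 1.65*c + 3.1)^3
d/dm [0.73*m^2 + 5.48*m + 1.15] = 1.46*m + 5.48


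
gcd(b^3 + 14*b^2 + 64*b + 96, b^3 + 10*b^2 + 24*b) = b^2 + 10*b + 24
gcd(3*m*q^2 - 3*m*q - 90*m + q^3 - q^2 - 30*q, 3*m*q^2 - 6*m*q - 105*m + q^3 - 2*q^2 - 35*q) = 3*m*q + 15*m + q^2 + 5*q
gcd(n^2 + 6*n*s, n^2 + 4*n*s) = n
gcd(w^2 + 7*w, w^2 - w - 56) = w + 7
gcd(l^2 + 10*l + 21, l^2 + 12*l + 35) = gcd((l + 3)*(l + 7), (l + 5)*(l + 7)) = l + 7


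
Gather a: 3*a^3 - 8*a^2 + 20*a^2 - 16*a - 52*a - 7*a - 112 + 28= 3*a^3 + 12*a^2 - 75*a - 84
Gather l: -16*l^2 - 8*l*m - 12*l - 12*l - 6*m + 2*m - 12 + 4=-16*l^2 + l*(-8*m - 24) - 4*m - 8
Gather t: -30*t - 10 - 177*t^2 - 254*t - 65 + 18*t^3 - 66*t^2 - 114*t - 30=18*t^3 - 243*t^2 - 398*t - 105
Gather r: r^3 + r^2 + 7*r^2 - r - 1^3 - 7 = r^3 + 8*r^2 - r - 8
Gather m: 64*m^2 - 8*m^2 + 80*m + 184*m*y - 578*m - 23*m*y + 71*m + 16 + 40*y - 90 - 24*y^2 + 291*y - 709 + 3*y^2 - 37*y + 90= 56*m^2 + m*(161*y - 427) - 21*y^2 + 294*y - 693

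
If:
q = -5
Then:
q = -5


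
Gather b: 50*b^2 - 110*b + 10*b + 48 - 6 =50*b^2 - 100*b + 42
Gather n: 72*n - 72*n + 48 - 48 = 0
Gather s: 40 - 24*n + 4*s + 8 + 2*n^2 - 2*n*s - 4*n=2*n^2 - 28*n + s*(4 - 2*n) + 48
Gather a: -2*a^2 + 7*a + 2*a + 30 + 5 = -2*a^2 + 9*a + 35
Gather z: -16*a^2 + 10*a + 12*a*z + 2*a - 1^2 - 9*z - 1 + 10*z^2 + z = -16*a^2 + 12*a + 10*z^2 + z*(12*a - 8) - 2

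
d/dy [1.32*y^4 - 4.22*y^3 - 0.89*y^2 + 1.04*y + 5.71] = 5.28*y^3 - 12.66*y^2 - 1.78*y + 1.04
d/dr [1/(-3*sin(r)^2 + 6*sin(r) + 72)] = 2*(sin(r) - 1)*cos(r)/(3*(sin(r) - 6)^2*(sin(r) + 4)^2)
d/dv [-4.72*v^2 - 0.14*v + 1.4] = -9.44*v - 0.14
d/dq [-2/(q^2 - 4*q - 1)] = 4*(q - 2)/(-q^2 + 4*q + 1)^2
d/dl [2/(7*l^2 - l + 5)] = 2*(1 - 14*l)/(7*l^2 - l + 5)^2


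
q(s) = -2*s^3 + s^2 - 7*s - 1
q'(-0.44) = -9.04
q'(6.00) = -211.00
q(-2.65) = 61.79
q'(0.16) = -6.83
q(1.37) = -13.86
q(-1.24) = 13.03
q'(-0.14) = -7.40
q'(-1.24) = -18.71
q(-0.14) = 0.01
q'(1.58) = -18.82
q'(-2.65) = -54.44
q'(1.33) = -14.95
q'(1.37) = -15.52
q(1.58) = -17.45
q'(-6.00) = -235.00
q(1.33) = -13.25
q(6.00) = -439.00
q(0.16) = -2.10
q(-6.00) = 509.00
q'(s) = -6*s^2 + 2*s - 7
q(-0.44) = 2.44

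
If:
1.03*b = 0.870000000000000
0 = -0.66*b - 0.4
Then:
No Solution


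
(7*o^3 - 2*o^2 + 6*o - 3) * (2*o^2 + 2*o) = 14*o^5 + 10*o^4 + 8*o^3 + 6*o^2 - 6*o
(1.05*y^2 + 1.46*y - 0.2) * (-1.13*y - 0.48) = -1.1865*y^3 - 2.1538*y^2 - 0.4748*y + 0.096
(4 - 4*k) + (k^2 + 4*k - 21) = k^2 - 17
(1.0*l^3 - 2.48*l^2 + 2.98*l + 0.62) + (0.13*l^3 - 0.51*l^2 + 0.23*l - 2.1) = 1.13*l^3 - 2.99*l^2 + 3.21*l - 1.48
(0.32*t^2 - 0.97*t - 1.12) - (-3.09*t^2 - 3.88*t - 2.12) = 3.41*t^2 + 2.91*t + 1.0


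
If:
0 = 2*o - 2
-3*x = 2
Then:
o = 1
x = -2/3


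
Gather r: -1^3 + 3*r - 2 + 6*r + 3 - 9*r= 0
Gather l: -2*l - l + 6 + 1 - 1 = 6 - 3*l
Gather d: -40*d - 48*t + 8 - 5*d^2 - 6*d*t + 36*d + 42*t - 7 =-5*d^2 + d*(-6*t - 4) - 6*t + 1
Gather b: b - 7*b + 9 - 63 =-6*b - 54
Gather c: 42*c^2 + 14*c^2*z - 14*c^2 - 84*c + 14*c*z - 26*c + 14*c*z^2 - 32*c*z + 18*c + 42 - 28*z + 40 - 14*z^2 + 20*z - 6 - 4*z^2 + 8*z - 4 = c^2*(14*z + 28) + c*(14*z^2 - 18*z - 92) - 18*z^2 + 72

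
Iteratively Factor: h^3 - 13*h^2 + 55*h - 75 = (h - 3)*(h^2 - 10*h + 25) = (h - 5)*(h - 3)*(h - 5)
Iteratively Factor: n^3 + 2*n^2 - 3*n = (n - 1)*(n^2 + 3*n) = (n - 1)*(n + 3)*(n)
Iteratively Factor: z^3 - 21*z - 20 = (z - 5)*(z^2 + 5*z + 4) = (z - 5)*(z + 1)*(z + 4)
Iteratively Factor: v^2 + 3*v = (v)*(v + 3)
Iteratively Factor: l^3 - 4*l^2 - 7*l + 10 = (l - 1)*(l^2 - 3*l - 10) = (l - 1)*(l + 2)*(l - 5)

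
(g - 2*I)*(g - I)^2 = g^3 - 4*I*g^2 - 5*g + 2*I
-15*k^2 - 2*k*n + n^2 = (-5*k + n)*(3*k + n)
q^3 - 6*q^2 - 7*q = q*(q - 7)*(q + 1)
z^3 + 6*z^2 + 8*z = z*(z + 2)*(z + 4)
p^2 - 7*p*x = p*(p - 7*x)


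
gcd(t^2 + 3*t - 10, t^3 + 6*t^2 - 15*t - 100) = t + 5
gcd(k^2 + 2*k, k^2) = k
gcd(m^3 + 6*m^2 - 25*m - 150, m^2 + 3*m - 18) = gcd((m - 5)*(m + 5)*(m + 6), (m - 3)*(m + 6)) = m + 6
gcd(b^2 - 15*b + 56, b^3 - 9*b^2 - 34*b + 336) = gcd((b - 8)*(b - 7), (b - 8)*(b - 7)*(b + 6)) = b^2 - 15*b + 56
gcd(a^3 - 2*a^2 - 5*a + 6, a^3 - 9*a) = a - 3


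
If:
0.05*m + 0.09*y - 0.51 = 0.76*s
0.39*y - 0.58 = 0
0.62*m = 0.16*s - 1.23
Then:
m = -2.15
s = -0.64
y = 1.49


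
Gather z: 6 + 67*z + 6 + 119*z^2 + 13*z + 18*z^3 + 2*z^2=18*z^3 + 121*z^2 + 80*z + 12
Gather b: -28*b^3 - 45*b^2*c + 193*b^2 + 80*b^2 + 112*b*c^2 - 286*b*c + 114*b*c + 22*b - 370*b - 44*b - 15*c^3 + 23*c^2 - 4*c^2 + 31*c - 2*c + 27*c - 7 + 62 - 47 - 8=-28*b^3 + b^2*(273 - 45*c) + b*(112*c^2 - 172*c - 392) - 15*c^3 + 19*c^2 + 56*c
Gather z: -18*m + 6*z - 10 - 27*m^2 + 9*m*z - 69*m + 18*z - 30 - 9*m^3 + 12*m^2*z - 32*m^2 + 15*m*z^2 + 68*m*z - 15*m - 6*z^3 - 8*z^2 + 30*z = -9*m^3 - 59*m^2 - 102*m - 6*z^3 + z^2*(15*m - 8) + z*(12*m^2 + 77*m + 54) - 40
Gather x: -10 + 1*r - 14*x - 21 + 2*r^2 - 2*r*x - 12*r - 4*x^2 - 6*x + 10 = 2*r^2 - 11*r - 4*x^2 + x*(-2*r - 20) - 21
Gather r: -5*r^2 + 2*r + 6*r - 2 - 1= -5*r^2 + 8*r - 3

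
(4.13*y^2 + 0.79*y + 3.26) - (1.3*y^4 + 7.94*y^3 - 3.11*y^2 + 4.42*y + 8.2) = -1.3*y^4 - 7.94*y^3 + 7.24*y^2 - 3.63*y - 4.94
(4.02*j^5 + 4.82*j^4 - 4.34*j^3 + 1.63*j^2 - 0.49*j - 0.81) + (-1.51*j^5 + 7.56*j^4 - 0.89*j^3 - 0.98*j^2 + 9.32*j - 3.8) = 2.51*j^5 + 12.38*j^4 - 5.23*j^3 + 0.65*j^2 + 8.83*j - 4.61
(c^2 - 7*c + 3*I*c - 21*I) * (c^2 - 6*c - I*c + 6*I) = c^4 - 13*c^3 + 2*I*c^3 + 45*c^2 - 26*I*c^2 - 39*c + 84*I*c + 126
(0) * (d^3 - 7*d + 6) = 0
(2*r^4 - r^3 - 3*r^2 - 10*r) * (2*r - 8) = 4*r^5 - 18*r^4 + 2*r^3 + 4*r^2 + 80*r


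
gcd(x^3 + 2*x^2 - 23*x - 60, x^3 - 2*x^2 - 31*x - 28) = x + 4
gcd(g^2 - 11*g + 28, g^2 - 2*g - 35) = g - 7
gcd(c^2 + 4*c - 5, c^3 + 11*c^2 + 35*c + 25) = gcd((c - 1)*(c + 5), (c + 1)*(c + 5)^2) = c + 5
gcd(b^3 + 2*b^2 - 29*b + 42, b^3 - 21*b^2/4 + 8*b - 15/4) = b - 3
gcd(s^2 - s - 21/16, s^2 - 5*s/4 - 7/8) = s - 7/4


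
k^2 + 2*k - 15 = (k - 3)*(k + 5)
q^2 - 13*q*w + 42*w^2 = (q - 7*w)*(q - 6*w)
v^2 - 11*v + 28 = (v - 7)*(v - 4)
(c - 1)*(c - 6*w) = c^2 - 6*c*w - c + 6*w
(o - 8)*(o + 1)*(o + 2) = o^3 - 5*o^2 - 22*o - 16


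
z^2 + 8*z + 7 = (z + 1)*(z + 7)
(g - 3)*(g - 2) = g^2 - 5*g + 6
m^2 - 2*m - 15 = (m - 5)*(m + 3)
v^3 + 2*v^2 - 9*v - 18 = (v - 3)*(v + 2)*(v + 3)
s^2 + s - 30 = (s - 5)*(s + 6)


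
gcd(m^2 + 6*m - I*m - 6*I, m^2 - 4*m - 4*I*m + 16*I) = 1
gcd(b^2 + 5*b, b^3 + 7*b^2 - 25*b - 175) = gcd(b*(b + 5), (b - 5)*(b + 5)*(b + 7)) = b + 5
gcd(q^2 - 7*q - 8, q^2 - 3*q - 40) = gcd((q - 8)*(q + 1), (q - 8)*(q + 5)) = q - 8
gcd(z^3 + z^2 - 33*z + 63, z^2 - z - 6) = z - 3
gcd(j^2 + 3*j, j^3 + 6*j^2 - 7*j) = j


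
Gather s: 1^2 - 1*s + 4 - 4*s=5 - 5*s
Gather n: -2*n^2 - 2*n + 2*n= -2*n^2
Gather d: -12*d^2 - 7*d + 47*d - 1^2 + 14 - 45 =-12*d^2 + 40*d - 32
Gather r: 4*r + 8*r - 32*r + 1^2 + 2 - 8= -20*r - 5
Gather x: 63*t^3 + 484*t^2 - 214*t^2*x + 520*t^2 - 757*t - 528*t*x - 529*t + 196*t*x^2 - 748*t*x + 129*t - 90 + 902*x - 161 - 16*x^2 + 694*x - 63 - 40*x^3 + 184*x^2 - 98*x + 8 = 63*t^3 + 1004*t^2 - 1157*t - 40*x^3 + x^2*(196*t + 168) + x*(-214*t^2 - 1276*t + 1498) - 306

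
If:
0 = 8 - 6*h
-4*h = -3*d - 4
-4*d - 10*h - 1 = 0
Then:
No Solution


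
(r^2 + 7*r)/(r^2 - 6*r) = (r + 7)/(r - 6)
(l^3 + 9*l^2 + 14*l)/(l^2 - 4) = l*(l + 7)/(l - 2)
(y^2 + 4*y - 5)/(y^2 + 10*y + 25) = (y - 1)/(y + 5)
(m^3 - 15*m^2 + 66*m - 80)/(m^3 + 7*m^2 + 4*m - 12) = (m^3 - 15*m^2 + 66*m - 80)/(m^3 + 7*m^2 + 4*m - 12)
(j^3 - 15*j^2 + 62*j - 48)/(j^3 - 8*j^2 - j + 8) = (j - 6)/(j + 1)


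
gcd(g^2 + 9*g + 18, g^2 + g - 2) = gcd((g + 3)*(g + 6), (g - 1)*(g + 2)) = 1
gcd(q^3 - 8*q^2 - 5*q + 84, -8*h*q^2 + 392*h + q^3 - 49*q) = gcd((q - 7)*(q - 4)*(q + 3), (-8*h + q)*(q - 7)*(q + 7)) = q - 7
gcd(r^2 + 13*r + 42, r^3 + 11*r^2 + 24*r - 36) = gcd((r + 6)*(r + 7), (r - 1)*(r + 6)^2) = r + 6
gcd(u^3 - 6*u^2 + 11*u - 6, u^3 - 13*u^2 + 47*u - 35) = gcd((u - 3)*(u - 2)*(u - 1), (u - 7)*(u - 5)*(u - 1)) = u - 1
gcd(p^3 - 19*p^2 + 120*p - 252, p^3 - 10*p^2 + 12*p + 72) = p^2 - 12*p + 36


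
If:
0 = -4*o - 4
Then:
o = -1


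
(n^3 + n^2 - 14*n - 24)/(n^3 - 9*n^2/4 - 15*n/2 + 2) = 4*(n + 3)/(4*n - 1)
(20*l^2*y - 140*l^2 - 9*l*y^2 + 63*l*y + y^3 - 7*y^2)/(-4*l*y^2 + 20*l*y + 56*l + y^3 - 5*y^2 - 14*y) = (-5*l + y)/(y + 2)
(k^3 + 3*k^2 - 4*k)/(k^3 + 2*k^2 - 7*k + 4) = k/(k - 1)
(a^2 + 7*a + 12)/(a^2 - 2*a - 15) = (a + 4)/(a - 5)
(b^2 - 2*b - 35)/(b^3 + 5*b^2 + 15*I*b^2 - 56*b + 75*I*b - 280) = (b - 7)/(b^2 + 15*I*b - 56)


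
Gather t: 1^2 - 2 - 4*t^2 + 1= -4*t^2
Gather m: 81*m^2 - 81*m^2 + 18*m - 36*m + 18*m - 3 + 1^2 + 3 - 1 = 0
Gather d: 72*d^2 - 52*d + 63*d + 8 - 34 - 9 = 72*d^2 + 11*d - 35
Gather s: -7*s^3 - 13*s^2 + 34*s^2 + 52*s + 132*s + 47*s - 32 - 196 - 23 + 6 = -7*s^3 + 21*s^2 + 231*s - 245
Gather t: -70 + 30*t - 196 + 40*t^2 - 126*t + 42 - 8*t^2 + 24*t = 32*t^2 - 72*t - 224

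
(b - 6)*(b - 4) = b^2 - 10*b + 24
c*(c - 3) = c^2 - 3*c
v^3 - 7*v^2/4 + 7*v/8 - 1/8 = (v - 1)*(v - 1/2)*(v - 1/4)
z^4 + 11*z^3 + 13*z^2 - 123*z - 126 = (z - 3)*(z + 1)*(z + 6)*(z + 7)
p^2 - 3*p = p*(p - 3)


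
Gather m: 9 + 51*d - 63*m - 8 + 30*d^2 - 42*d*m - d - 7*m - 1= 30*d^2 + 50*d + m*(-42*d - 70)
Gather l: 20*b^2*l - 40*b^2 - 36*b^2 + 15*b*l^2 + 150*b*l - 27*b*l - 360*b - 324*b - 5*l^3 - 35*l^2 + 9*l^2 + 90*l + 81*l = -76*b^2 - 684*b - 5*l^3 + l^2*(15*b - 26) + l*(20*b^2 + 123*b + 171)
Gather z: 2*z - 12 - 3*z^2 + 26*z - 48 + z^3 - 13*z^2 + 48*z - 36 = z^3 - 16*z^2 + 76*z - 96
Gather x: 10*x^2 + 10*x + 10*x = 10*x^2 + 20*x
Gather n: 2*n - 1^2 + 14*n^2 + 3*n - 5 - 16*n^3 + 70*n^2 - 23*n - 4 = -16*n^3 + 84*n^2 - 18*n - 10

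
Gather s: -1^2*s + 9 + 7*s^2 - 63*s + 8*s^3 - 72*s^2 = 8*s^3 - 65*s^2 - 64*s + 9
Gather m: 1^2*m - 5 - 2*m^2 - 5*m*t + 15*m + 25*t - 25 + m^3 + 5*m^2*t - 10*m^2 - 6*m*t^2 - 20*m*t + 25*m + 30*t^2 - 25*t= m^3 + m^2*(5*t - 12) + m*(-6*t^2 - 25*t + 41) + 30*t^2 - 30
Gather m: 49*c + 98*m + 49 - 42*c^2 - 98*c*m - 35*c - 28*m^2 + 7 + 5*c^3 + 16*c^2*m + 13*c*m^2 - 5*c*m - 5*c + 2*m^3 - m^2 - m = 5*c^3 - 42*c^2 + 9*c + 2*m^3 + m^2*(13*c - 29) + m*(16*c^2 - 103*c + 97) + 56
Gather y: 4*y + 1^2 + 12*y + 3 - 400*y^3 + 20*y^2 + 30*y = -400*y^3 + 20*y^2 + 46*y + 4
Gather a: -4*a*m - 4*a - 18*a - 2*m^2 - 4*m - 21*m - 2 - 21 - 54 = a*(-4*m - 22) - 2*m^2 - 25*m - 77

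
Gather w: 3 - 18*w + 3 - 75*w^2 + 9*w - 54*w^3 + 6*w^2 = -54*w^3 - 69*w^2 - 9*w + 6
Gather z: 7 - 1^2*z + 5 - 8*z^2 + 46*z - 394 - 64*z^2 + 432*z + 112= -72*z^2 + 477*z - 270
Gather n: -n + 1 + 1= 2 - n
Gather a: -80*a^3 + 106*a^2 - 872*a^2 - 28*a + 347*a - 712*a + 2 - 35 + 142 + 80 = -80*a^3 - 766*a^2 - 393*a + 189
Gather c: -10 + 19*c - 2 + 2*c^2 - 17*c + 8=2*c^2 + 2*c - 4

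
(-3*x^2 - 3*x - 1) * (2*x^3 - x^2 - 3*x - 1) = -6*x^5 - 3*x^4 + 10*x^3 + 13*x^2 + 6*x + 1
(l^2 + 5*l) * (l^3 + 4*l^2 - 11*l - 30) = l^5 + 9*l^4 + 9*l^3 - 85*l^2 - 150*l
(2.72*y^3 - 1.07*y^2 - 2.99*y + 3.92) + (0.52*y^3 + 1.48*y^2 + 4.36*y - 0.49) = 3.24*y^3 + 0.41*y^2 + 1.37*y + 3.43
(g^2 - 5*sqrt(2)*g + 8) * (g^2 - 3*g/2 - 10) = g^4 - 5*sqrt(2)*g^3 - 3*g^3/2 - 2*g^2 + 15*sqrt(2)*g^2/2 - 12*g + 50*sqrt(2)*g - 80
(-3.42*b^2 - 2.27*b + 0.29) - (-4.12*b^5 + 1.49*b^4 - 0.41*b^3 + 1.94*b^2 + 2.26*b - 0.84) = 4.12*b^5 - 1.49*b^4 + 0.41*b^3 - 5.36*b^2 - 4.53*b + 1.13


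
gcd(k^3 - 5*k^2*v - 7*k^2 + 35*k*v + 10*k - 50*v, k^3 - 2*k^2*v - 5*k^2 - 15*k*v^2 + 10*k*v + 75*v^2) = -k^2 + 5*k*v + 5*k - 25*v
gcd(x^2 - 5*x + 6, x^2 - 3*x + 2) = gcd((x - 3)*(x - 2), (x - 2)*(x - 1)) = x - 2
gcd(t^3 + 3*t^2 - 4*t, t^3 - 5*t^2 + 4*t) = t^2 - t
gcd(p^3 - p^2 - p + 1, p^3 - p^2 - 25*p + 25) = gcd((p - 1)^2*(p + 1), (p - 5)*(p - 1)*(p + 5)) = p - 1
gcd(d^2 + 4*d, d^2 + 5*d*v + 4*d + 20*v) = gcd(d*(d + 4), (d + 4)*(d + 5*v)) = d + 4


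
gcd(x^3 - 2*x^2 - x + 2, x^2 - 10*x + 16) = x - 2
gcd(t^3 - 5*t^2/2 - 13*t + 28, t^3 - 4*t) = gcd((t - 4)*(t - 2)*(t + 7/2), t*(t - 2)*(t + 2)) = t - 2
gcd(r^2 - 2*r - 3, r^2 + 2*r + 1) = r + 1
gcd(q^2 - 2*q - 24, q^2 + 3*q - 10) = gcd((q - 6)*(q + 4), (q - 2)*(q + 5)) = 1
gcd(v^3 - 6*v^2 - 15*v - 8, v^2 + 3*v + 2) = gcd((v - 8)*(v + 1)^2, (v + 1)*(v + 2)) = v + 1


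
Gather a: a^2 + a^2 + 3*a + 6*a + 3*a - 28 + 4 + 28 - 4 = 2*a^2 + 12*a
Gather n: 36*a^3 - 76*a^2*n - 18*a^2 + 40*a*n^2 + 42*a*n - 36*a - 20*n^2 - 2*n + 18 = 36*a^3 - 18*a^2 - 36*a + n^2*(40*a - 20) + n*(-76*a^2 + 42*a - 2) + 18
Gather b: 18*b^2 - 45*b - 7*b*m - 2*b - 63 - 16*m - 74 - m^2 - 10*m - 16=18*b^2 + b*(-7*m - 47) - m^2 - 26*m - 153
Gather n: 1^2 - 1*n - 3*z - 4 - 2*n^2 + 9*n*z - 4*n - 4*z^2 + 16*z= -2*n^2 + n*(9*z - 5) - 4*z^2 + 13*z - 3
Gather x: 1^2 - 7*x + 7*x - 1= 0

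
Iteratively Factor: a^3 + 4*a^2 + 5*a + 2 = (a + 1)*(a^2 + 3*a + 2) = (a + 1)*(a + 2)*(a + 1)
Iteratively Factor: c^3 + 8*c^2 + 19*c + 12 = (c + 4)*(c^2 + 4*c + 3) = (c + 3)*(c + 4)*(c + 1)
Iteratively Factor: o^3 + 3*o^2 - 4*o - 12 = (o + 2)*(o^2 + o - 6) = (o - 2)*(o + 2)*(o + 3)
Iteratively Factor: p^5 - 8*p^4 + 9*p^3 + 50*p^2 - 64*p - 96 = (p - 4)*(p^4 - 4*p^3 - 7*p^2 + 22*p + 24) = (p - 4)*(p - 3)*(p^3 - p^2 - 10*p - 8) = (p - 4)^2*(p - 3)*(p^2 + 3*p + 2) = (p - 4)^2*(p - 3)*(p + 1)*(p + 2)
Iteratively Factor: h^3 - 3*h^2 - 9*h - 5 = (h + 1)*(h^2 - 4*h - 5) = (h + 1)^2*(h - 5)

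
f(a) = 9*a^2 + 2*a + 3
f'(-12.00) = -214.00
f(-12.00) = 1275.00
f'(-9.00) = -160.00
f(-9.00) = 714.00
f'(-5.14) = -90.52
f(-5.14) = 230.50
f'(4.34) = 80.12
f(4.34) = 181.20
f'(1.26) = 24.68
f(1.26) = 19.81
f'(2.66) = 49.88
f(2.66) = 72.00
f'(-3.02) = -52.36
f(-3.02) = 79.04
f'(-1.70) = -28.60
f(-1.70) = 25.61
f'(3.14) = 58.52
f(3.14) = 98.02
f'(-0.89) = -14.02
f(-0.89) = 8.35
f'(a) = 18*a + 2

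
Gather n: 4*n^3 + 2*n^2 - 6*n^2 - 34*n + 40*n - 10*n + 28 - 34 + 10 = 4*n^3 - 4*n^2 - 4*n + 4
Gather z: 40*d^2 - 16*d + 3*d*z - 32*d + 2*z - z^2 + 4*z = 40*d^2 - 48*d - z^2 + z*(3*d + 6)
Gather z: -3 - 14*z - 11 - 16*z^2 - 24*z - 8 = -16*z^2 - 38*z - 22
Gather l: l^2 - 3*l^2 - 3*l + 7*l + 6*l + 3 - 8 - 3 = -2*l^2 + 10*l - 8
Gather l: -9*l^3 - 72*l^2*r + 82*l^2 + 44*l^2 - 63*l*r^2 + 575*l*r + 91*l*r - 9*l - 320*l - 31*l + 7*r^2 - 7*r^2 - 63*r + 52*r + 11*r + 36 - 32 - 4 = -9*l^3 + l^2*(126 - 72*r) + l*(-63*r^2 + 666*r - 360)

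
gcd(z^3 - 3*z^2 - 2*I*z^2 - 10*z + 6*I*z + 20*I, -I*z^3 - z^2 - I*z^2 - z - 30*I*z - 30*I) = 1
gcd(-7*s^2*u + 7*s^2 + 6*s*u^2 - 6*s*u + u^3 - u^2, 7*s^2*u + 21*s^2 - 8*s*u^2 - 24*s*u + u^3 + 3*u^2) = s - u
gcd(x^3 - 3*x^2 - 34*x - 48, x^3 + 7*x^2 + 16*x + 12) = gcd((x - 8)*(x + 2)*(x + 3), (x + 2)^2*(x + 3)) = x^2 + 5*x + 6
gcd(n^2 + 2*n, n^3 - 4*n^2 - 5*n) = n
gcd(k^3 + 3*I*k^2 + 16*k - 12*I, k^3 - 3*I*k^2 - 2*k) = k^2 - 3*I*k - 2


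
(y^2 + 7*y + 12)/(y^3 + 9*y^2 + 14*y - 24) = (y + 3)/(y^2 + 5*y - 6)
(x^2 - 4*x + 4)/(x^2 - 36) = (x^2 - 4*x + 4)/(x^2 - 36)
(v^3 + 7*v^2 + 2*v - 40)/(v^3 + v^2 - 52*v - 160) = (v - 2)/(v - 8)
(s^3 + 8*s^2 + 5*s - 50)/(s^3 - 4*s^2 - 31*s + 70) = (s + 5)/(s - 7)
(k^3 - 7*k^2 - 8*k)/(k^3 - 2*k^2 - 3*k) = (k - 8)/(k - 3)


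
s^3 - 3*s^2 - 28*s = s*(s - 7)*(s + 4)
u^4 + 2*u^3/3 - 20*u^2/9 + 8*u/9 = u*(u - 2/3)^2*(u + 2)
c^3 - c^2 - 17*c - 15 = (c - 5)*(c + 1)*(c + 3)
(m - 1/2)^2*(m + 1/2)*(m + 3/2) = m^4 + m^3 - m^2 - m/4 + 3/16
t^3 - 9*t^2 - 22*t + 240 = (t - 8)*(t - 6)*(t + 5)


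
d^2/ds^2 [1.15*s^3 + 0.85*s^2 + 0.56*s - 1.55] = 6.9*s + 1.7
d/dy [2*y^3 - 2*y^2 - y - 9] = 6*y^2 - 4*y - 1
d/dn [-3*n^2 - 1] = -6*n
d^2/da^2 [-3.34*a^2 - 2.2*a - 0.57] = -6.68000000000000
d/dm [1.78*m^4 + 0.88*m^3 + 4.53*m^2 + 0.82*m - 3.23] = 7.12*m^3 + 2.64*m^2 + 9.06*m + 0.82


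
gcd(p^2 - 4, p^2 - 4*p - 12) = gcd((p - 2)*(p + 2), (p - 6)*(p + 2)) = p + 2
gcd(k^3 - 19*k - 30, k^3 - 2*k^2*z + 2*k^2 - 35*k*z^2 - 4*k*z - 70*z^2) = k + 2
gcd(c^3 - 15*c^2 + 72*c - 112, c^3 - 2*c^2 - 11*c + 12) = c - 4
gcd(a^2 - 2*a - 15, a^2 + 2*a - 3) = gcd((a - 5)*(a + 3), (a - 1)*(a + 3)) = a + 3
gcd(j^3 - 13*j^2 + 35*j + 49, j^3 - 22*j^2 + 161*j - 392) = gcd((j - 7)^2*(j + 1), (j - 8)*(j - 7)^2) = j^2 - 14*j + 49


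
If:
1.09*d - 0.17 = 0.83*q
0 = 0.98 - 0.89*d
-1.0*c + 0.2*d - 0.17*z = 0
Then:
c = 0.220224719101124 - 0.17*z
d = 1.10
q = 1.24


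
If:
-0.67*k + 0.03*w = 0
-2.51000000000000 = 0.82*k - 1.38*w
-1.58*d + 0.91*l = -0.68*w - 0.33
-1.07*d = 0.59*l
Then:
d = 0.50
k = 0.08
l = -0.90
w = 1.87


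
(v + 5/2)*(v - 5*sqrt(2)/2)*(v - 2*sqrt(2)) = v^3 - 9*sqrt(2)*v^2/2 + 5*v^2/2 - 45*sqrt(2)*v/4 + 10*v + 25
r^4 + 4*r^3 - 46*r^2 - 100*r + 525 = (r - 5)*(r - 3)*(r + 5)*(r + 7)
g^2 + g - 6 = (g - 2)*(g + 3)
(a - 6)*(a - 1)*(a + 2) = a^3 - 5*a^2 - 8*a + 12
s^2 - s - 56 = (s - 8)*(s + 7)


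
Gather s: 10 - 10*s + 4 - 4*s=14 - 14*s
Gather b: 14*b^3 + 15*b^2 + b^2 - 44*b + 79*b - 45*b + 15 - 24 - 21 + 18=14*b^3 + 16*b^2 - 10*b - 12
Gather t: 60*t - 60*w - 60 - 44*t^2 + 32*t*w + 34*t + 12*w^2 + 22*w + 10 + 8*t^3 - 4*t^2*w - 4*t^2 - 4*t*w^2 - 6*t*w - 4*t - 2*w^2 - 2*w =8*t^3 + t^2*(-4*w - 48) + t*(-4*w^2 + 26*w + 90) + 10*w^2 - 40*w - 50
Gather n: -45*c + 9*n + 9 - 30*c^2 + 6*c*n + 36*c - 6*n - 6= -30*c^2 - 9*c + n*(6*c + 3) + 3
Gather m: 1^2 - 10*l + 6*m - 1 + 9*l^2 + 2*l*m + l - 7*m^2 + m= 9*l^2 - 9*l - 7*m^2 + m*(2*l + 7)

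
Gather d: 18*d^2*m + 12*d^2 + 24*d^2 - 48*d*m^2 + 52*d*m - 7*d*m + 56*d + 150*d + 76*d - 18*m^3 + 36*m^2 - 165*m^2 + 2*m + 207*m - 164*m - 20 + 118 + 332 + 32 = d^2*(18*m + 36) + d*(-48*m^2 + 45*m + 282) - 18*m^3 - 129*m^2 + 45*m + 462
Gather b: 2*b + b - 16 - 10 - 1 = 3*b - 27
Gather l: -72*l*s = -72*l*s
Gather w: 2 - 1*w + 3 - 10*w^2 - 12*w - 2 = -10*w^2 - 13*w + 3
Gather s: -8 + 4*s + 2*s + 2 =6*s - 6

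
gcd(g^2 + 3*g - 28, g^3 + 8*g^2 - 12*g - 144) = g - 4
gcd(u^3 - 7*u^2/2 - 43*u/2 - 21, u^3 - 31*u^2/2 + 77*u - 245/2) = u - 7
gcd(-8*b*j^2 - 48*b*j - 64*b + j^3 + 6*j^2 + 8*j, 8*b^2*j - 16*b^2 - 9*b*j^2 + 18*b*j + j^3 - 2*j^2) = 8*b - j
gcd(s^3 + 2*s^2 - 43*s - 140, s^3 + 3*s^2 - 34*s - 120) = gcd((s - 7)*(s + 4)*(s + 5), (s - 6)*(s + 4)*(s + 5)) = s^2 + 9*s + 20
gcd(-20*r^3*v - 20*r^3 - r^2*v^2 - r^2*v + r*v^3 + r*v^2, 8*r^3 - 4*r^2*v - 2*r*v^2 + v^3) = 1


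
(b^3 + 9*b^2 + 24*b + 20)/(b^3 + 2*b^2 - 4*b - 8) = (b + 5)/(b - 2)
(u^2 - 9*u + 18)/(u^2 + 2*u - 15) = (u - 6)/(u + 5)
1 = 1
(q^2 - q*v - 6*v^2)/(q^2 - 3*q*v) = (q + 2*v)/q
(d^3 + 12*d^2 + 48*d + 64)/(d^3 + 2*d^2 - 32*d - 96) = (d + 4)/(d - 6)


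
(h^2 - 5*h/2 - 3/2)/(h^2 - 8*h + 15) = (h + 1/2)/(h - 5)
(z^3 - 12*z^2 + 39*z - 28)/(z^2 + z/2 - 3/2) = 2*(z^2 - 11*z + 28)/(2*z + 3)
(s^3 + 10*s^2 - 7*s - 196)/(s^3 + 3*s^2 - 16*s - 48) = (s^2 + 14*s + 49)/(s^2 + 7*s + 12)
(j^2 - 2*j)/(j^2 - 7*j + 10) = j/(j - 5)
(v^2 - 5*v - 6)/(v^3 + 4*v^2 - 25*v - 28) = (v - 6)/(v^2 + 3*v - 28)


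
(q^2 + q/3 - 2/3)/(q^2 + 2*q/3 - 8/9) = 3*(q + 1)/(3*q + 4)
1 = 1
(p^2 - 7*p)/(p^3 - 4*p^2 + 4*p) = (p - 7)/(p^2 - 4*p + 4)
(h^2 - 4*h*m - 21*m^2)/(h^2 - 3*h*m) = (h^2 - 4*h*m - 21*m^2)/(h*(h - 3*m))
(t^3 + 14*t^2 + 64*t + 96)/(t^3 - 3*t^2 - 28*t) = (t^2 + 10*t + 24)/(t*(t - 7))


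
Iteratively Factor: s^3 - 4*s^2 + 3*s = (s)*(s^2 - 4*s + 3) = s*(s - 3)*(s - 1)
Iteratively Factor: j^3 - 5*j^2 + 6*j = (j - 3)*(j^2 - 2*j) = (j - 3)*(j - 2)*(j)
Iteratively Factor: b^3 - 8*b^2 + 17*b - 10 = (b - 5)*(b^2 - 3*b + 2) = (b - 5)*(b - 2)*(b - 1)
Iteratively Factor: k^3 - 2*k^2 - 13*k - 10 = (k + 1)*(k^2 - 3*k - 10) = (k + 1)*(k + 2)*(k - 5)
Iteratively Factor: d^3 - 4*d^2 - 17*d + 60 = (d - 5)*(d^2 + d - 12) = (d - 5)*(d + 4)*(d - 3)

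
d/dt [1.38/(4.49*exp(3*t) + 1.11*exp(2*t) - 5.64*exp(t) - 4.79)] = (-18.5886*exp(2*t) - 3.0636*exp(t) + 7.7832)*exp(t)/(4.49*exp(3*t) + 1.11*exp(2*t) - 5.64*exp(t) - 4.79)^2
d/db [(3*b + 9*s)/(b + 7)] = 3*(7 - 3*s)/(b + 7)^2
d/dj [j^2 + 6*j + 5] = 2*j + 6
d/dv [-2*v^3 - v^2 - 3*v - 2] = -6*v^2 - 2*v - 3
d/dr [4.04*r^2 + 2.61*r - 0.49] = 8.08*r + 2.61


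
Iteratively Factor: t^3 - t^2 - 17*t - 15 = (t - 5)*(t^2 + 4*t + 3) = (t - 5)*(t + 3)*(t + 1)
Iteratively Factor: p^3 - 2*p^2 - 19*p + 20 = (p + 4)*(p^2 - 6*p + 5) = (p - 1)*(p + 4)*(p - 5)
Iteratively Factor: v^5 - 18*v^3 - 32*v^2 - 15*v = (v + 3)*(v^4 - 3*v^3 - 9*v^2 - 5*v) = (v + 1)*(v + 3)*(v^3 - 4*v^2 - 5*v) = (v - 5)*(v + 1)*(v + 3)*(v^2 + v) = v*(v - 5)*(v + 1)*(v + 3)*(v + 1)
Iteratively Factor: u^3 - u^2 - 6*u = (u + 2)*(u^2 - 3*u) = (u - 3)*(u + 2)*(u)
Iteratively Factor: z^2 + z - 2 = (z + 2)*(z - 1)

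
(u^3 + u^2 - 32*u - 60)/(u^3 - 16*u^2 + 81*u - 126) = (u^2 + 7*u + 10)/(u^2 - 10*u + 21)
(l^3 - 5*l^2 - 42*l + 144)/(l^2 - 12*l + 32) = (l^2 + 3*l - 18)/(l - 4)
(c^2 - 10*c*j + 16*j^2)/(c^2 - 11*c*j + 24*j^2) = (c - 2*j)/(c - 3*j)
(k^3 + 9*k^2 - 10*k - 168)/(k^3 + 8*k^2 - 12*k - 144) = (k + 7)/(k + 6)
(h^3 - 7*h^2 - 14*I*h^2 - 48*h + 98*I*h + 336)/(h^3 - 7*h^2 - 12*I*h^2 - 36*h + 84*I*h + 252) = (h - 8*I)/(h - 6*I)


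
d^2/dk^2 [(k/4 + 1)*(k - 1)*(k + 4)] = 3*k/2 + 7/2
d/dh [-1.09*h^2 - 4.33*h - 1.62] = -2.18*h - 4.33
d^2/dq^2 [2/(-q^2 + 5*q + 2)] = 4*(-q^2 + 5*q + (2*q - 5)^2 + 2)/(-q^2 + 5*q + 2)^3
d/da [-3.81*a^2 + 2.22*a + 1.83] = 2.22 - 7.62*a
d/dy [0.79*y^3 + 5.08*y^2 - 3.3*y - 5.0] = 2.37*y^2 + 10.16*y - 3.3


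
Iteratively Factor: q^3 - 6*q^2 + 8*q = (q - 2)*(q^2 - 4*q) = (q - 4)*(q - 2)*(q)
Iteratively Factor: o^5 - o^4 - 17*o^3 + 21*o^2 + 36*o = (o - 3)*(o^4 + 2*o^3 - 11*o^2 - 12*o) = (o - 3)^2*(o^3 + 5*o^2 + 4*o) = o*(o - 3)^2*(o^2 + 5*o + 4) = o*(o - 3)^2*(o + 4)*(o + 1)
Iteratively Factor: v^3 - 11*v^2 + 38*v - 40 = (v - 5)*(v^2 - 6*v + 8) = (v - 5)*(v - 2)*(v - 4)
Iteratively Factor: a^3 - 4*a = (a)*(a^2 - 4) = a*(a + 2)*(a - 2)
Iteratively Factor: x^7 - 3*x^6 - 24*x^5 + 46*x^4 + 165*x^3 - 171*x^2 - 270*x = (x)*(x^6 - 3*x^5 - 24*x^4 + 46*x^3 + 165*x^2 - 171*x - 270) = x*(x + 3)*(x^5 - 6*x^4 - 6*x^3 + 64*x^2 - 27*x - 90) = x*(x - 3)*(x + 3)*(x^4 - 3*x^3 - 15*x^2 + 19*x + 30) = x*(x - 5)*(x - 3)*(x + 3)*(x^3 + 2*x^2 - 5*x - 6) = x*(x - 5)*(x - 3)*(x - 2)*(x + 3)*(x^2 + 4*x + 3) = x*(x - 5)*(x - 3)*(x - 2)*(x + 3)^2*(x + 1)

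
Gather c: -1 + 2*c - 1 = 2*c - 2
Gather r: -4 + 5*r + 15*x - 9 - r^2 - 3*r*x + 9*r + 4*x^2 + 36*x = -r^2 + r*(14 - 3*x) + 4*x^2 + 51*x - 13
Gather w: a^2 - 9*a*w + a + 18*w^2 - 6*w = a^2 + a + 18*w^2 + w*(-9*a - 6)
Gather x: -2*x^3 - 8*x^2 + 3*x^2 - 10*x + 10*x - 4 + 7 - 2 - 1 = -2*x^3 - 5*x^2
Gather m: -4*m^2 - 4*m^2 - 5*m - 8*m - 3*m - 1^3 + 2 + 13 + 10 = -8*m^2 - 16*m + 24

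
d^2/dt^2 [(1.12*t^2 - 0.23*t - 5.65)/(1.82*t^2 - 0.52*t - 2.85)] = (3.5527136788005e-15*t^4 + 0.596232000000002*t^3 - 77.43372*t^2 + 24.9249*t - 42.7925)/(6.028568*t^6 - 5.167344*t^5 - 26.844636*t^4 + 16.042832*t^3 + 42.03693*t^2 - 12.6711*t - 23.149125)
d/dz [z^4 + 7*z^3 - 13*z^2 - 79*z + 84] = 4*z^3 + 21*z^2 - 26*z - 79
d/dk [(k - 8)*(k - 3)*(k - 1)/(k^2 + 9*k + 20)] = (k^4 + 18*k^3 - 83*k^2 - 432*k + 916)/(k^4 + 18*k^3 + 121*k^2 + 360*k + 400)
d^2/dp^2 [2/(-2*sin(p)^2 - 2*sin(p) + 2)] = (4*sin(p)^4 + 3*sin(p)^3 - sin(p)^2 - 5*sin(p) - 4)/(sin(p) - cos(p)^2)^3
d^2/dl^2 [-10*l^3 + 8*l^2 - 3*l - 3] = 16 - 60*l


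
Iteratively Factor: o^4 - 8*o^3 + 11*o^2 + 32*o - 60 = (o + 2)*(o^3 - 10*o^2 + 31*o - 30) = (o - 5)*(o + 2)*(o^2 - 5*o + 6) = (o - 5)*(o - 3)*(o + 2)*(o - 2)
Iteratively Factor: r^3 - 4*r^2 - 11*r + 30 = (r + 3)*(r^2 - 7*r + 10) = (r - 2)*(r + 3)*(r - 5)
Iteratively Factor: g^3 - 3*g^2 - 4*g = (g)*(g^2 - 3*g - 4) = g*(g + 1)*(g - 4)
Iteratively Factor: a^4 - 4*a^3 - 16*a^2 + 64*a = (a)*(a^3 - 4*a^2 - 16*a + 64) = a*(a - 4)*(a^2 - 16) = a*(a - 4)^2*(a + 4)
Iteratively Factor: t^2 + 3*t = (t)*(t + 3)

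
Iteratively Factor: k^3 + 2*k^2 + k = (k)*(k^2 + 2*k + 1) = k*(k + 1)*(k + 1)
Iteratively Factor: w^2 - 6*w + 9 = (w - 3)*(w - 3)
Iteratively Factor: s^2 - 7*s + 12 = (s - 3)*(s - 4)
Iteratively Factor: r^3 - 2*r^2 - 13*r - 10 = (r - 5)*(r^2 + 3*r + 2) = (r - 5)*(r + 2)*(r + 1)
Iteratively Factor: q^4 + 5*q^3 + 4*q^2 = (q + 1)*(q^3 + 4*q^2) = q*(q + 1)*(q^2 + 4*q) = q*(q + 1)*(q + 4)*(q)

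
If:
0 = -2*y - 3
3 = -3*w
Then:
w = -1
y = -3/2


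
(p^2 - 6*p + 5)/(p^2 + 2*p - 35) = (p - 1)/(p + 7)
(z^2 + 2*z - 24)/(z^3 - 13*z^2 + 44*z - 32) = (z + 6)/(z^2 - 9*z + 8)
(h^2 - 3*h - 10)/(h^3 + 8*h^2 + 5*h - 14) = (h - 5)/(h^2 + 6*h - 7)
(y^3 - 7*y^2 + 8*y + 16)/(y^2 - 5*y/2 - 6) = 2*(y^2 - 3*y - 4)/(2*y + 3)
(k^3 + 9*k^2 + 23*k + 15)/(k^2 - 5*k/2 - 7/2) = 2*(k^2 + 8*k + 15)/(2*k - 7)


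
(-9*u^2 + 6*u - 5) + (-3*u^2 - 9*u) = -12*u^2 - 3*u - 5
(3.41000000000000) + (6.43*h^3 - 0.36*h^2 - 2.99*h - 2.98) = 6.43*h^3 - 0.36*h^2 - 2.99*h + 0.43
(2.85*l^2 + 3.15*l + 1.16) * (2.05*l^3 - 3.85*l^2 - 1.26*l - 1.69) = 5.8425*l^5 - 4.515*l^4 - 13.3405*l^3 - 13.2515*l^2 - 6.7851*l - 1.9604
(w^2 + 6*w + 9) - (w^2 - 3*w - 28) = 9*w + 37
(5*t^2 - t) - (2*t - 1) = 5*t^2 - 3*t + 1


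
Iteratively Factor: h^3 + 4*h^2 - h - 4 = (h - 1)*(h^2 + 5*h + 4) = (h - 1)*(h + 1)*(h + 4)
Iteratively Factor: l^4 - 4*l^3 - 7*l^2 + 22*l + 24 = (l + 2)*(l^3 - 6*l^2 + 5*l + 12) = (l - 3)*(l + 2)*(l^2 - 3*l - 4) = (l - 4)*(l - 3)*(l + 2)*(l + 1)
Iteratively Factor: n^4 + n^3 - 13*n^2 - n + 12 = (n + 1)*(n^3 - 13*n + 12) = (n - 1)*(n + 1)*(n^2 + n - 12) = (n - 3)*(n - 1)*(n + 1)*(n + 4)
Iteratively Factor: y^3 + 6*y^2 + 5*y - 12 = (y + 3)*(y^2 + 3*y - 4) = (y - 1)*(y + 3)*(y + 4)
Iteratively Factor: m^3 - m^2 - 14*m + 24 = (m + 4)*(m^2 - 5*m + 6) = (m - 3)*(m + 4)*(m - 2)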